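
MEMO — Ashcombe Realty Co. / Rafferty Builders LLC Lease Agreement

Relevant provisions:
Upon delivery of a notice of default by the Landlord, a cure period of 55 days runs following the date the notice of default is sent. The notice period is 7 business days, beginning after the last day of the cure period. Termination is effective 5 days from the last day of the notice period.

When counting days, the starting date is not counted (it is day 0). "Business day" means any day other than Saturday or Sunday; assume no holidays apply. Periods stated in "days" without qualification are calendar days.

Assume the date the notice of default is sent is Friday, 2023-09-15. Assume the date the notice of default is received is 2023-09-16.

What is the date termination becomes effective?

Adding 55 calendar days to 2023-09-15 gives 2023-11-09, which is the last day of the cure period.
From Thursday, 2023-11-09, 7 business days (Nov 10, Nov 13, Nov 14, Nov 15, Nov 16, Nov 17, Nov 20, skipping weekends) brings us to Monday, 2023-11-20, which is the last day of the notice period.
Adding 5 calendar days to 2023-11-20 gives 2023-11-25, which is the date termination becomes effective.

2023-11-25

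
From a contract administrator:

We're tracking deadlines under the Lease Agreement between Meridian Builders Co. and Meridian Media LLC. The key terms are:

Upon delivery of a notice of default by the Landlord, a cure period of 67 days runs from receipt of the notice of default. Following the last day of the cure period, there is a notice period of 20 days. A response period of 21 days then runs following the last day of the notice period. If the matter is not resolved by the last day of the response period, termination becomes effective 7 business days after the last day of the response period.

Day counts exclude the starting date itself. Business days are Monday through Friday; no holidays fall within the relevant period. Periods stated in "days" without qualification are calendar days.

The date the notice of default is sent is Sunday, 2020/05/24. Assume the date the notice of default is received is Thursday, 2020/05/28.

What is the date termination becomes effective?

2020/09/22

Adding 67 calendar days to 2020/05/28 gives 2020/08/03, which is the last day of the cure period.
The last day of the notice period: 20 calendar days after 2020/08/03 is 2020/08/23.
Adding 21 calendar days to 2020/08/23 gives 2020/09/13, which is the last day of the response period.
The date termination becomes effective: 7 business days after Sunday, 2020/09/13, skipping weekends — Sep 14, Sep 15, Sep 16, Sep 17, Sep 18, Sep 21, Sep 22 — lands on Tuesday, 2020/09/22.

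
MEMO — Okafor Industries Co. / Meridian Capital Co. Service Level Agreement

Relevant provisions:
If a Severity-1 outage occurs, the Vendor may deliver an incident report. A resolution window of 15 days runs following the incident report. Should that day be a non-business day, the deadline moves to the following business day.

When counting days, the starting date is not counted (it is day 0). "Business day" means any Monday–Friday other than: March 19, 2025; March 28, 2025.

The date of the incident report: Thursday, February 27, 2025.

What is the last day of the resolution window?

March 14, 2025

Adding 15 calendar days to February 27, 2025 gives March 14, 2025, which is the last day of the resolution window. March 14, 2025 is a Friday and is not a listed holiday, so no roll-forward applies.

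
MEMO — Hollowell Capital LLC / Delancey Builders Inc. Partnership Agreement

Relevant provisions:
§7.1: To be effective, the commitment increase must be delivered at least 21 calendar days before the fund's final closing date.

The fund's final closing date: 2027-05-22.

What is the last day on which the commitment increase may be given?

2027-05-01

2027-05-22 minus 21 days is 2027-05-01.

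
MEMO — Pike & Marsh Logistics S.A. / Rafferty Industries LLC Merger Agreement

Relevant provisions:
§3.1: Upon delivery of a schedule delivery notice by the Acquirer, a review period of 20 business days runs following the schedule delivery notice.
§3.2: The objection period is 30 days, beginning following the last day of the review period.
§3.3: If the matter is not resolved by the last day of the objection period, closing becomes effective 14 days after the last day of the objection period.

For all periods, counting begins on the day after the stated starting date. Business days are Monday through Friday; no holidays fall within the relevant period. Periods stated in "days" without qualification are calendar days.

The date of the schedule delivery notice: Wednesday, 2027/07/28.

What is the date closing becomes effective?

2027/10/08

From Wednesday, 2027/07/28, 20 business days (Jul 29, Jul 30, Aug 2, Aug 3, …, Aug 23, Aug 24, Aug 25, skipping weekends) brings us to Wednesday, 2027/08/25, which is the last day of the review period.
The last day of the objection period: 30 calendar days after 2027/08/25 is 2027/09/24.
The date closing becomes effective: 14 calendar days after 2027/09/24 is 2027/10/08.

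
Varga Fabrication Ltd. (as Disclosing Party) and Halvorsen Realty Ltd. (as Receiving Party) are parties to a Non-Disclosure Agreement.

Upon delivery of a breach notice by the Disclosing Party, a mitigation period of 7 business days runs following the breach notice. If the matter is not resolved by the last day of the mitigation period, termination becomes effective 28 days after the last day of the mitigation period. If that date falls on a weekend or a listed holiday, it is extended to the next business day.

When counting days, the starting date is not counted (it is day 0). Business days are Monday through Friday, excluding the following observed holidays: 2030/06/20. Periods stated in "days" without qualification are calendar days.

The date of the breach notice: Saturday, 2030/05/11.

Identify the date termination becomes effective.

From Saturday, 2030/05/11, 7 business days (May 13, May 14, May 15, May 16, May 17, May 20, May 21, skipping weekends) brings us to Tuesday, 2030/05/21, which is the last day of the mitigation period.
The date termination becomes effective: 28 calendar days after 2030/05/21 is 2030/06/18. 2030/06/18 is a Tuesday and is not a listed holiday, so no roll-forward applies.

2030/06/18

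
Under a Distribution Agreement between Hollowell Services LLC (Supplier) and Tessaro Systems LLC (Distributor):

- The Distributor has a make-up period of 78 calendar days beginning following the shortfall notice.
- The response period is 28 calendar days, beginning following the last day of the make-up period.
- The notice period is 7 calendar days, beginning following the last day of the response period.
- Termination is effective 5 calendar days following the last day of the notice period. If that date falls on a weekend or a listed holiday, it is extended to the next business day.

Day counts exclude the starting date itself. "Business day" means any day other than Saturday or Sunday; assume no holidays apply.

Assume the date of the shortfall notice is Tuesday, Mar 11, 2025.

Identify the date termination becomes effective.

Jul 7, 2025

Adding 78 calendar days to Mar 11, 2025 gives May 28, 2025, which is the last day of the make-up period.
The last day of the response period: 28 calendar days after May 28, 2025 is Jun 25, 2025.
Adding 7 calendar days to Jun 25, 2025 gives Jul 2, 2025, which is the last day of the notice period.
The date termination becomes effective: 5 calendar days after Jul 2, 2025 is Jul 7, 2025. Jul 7, 2025 is a Monday, so no roll-forward applies.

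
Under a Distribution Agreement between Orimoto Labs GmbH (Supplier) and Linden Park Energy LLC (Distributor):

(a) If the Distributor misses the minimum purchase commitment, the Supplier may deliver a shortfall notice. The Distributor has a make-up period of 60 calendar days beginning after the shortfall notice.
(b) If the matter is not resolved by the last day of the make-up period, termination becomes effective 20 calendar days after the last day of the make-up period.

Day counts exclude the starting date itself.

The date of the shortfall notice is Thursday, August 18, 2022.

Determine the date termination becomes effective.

The last day of the make-up period: 60 calendar days after August 18, 2022 is October 17, 2022.
The date termination becomes effective: October 17, 2022 + 20 days = November 6, 2022.

November 6, 2022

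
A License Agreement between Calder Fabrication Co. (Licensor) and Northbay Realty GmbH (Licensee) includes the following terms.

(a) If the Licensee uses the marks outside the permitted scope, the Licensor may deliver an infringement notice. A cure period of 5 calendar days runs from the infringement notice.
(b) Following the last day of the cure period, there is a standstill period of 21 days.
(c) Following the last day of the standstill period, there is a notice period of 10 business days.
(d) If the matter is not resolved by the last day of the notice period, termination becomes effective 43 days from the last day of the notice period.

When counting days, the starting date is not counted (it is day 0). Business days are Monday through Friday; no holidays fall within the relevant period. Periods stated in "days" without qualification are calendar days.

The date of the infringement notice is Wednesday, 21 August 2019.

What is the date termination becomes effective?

The last day of the cure period: 5 calendar days after 21 August 2019 is 26 August 2019.
The last day of the standstill period: 21 calendar days after 26 August 2019 is 16 September 2019.
The last day of the notice period: counting 10 business days from Monday, 16 September 2019 (Sep 17, Sep 18, Sep 19, Sep 20, Sep 23, Sep 24, Sep 25, Sep 26, Sep 27, Sep 30, skipping weekends) reaches Monday, 30 September 2019.
The date termination becomes effective: 30 September 2019 + 43 days = 12 November 2019.

12 November 2019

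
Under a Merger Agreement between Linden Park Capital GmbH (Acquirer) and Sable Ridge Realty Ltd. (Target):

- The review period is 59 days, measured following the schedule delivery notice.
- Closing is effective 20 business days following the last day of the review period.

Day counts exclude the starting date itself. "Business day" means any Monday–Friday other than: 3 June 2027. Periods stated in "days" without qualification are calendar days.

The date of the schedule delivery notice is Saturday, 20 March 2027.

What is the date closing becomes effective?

16 June 2027

The last day of the review period: 59 calendar days after 20 March 2027 is 18 May 2027.
The date closing becomes effective: counting 20 business days from Tuesday, 18 May 2027 (May 19, May 20, May 21, May 24, …, Jun 14, Jun 15, Jun 16, skipping weekends and the listed holiday on Jun 3) reaches Wednesday, 16 June 2027.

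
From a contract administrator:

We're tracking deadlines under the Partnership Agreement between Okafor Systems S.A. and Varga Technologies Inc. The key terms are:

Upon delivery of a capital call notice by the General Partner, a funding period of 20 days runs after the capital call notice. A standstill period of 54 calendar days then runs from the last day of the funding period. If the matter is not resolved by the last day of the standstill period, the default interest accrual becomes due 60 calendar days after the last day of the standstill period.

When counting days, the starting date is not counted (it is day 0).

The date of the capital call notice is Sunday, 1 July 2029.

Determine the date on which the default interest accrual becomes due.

12 November 2029

The last day of the funding period: 1 July 2029 + 20 days = 21 July 2029.
Adding 54 calendar days to 21 July 2029 gives 13 September 2029, which is the last day of the standstill period.
Adding 60 calendar days to 13 September 2029 gives 12 November 2029, which is the date on which the default interest accrual becomes due.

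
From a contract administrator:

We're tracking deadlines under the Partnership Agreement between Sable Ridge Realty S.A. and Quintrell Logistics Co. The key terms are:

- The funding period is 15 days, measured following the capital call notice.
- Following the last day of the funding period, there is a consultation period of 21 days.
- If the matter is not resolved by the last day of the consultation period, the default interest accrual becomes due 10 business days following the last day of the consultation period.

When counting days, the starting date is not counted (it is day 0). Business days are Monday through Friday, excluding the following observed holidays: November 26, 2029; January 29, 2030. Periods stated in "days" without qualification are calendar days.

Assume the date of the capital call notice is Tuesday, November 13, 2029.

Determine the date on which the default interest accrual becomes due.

January 2, 2030

Adding 15 calendar days to November 13, 2029 gives November 28, 2029, which is the last day of the funding period.
Adding 21 calendar days to November 28, 2029 gives December 19, 2029, which is the last day of the consultation period.
From Wednesday, December 19, 2029, 10 business days (Dec 20, Dec 21, Dec 24, Dec 25, Dec 26, Dec 27, Dec 28, Dec 31, Jan 1, Jan 2, skipping weekends) brings us to Wednesday, January 2, 2030, which is the date on which the default interest accrual becomes due.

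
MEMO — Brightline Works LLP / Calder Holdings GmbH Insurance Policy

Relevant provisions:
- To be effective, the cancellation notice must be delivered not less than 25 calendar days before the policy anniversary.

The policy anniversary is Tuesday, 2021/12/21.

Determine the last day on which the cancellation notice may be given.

2021/11/26

2021/12/21 minus 25 days is 2021/11/26.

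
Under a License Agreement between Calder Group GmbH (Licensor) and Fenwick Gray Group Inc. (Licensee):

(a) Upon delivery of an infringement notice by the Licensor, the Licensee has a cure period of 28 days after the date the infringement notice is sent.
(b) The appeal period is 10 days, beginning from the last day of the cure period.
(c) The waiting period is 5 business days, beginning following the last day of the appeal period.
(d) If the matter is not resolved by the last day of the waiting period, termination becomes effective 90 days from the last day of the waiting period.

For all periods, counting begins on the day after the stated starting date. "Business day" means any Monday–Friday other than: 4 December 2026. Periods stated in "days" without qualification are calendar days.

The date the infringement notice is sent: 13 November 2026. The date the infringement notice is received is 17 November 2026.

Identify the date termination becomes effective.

28 March 2027

Adding 28 calendar days to 13 November 2026 gives 11 December 2026, which is the last day of the cure period.
The last day of the appeal period: 10 calendar days after 11 December 2026 is 21 December 2026.
The last day of the waiting period: counting 5 business days from Monday, 21 December 2026 (Dec 22, Dec 23, Dec 24, Dec 25, Dec 28, skipping weekends) reaches Monday, 28 December 2026.
The date termination becomes effective: 90 calendar days after 28 December 2026 is 28 March 2027.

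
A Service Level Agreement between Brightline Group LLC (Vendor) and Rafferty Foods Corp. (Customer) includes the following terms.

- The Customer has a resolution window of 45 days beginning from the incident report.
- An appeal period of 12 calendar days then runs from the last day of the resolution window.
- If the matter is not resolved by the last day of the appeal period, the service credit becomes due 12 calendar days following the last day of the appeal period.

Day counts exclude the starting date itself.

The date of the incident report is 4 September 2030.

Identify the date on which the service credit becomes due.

12 November 2030

The last day of the resolution window: 45 calendar days after 4 September 2030 is 19 October 2030.
The last day of the appeal period: 19 October 2030 + 12 days = 31 October 2030.
Adding 12 calendar days to 31 October 2030 gives 12 November 2030, which is the date on which the service credit becomes due.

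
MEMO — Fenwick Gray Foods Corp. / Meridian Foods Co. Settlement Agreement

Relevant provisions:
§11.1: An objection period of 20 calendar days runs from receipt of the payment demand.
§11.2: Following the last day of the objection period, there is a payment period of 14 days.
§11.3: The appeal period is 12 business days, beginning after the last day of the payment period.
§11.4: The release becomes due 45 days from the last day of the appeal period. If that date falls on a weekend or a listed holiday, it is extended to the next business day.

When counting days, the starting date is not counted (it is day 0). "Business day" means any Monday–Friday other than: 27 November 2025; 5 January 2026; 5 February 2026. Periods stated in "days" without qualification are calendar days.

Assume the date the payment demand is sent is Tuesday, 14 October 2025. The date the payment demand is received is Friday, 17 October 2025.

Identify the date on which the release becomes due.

23 January 2026

The last day of the objection period: 17 October 2025 + 20 days = 6 November 2025.
The last day of the payment period: 14 calendar days after 6 November 2025 is 20 November 2025.
The last day of the appeal period: counting 12 business days from Thursday, 20 November 2025 (Nov 21, Nov 24, Nov 25, Nov 26, …, Dec 5, Dec 8, Dec 9, skipping weekends and the listed holiday on Nov 27) reaches Tuesday, 9 December 2025.
The date on which the release becomes due: 45 calendar days after 9 December 2025 is 23 January 2026. 23 January 2026 is a Friday and is not a listed holiday, so no roll-forward applies.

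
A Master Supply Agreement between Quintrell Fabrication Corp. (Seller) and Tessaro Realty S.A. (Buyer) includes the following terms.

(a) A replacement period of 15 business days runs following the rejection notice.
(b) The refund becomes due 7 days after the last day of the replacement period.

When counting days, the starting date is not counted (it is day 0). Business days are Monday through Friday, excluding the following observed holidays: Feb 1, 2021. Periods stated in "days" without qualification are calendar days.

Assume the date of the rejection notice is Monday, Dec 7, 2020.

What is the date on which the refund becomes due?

Jan 4, 2021

The last day of the replacement period: counting 15 business days from Monday, Dec 7, 2020 (Dec 8, Dec 9, Dec 10, Dec 11, …, Dec 24, Dec 25, Dec 28, skipping weekends) reaches Monday, Dec 28, 2020.
The date on which the refund becomes due: Dec 28, 2020 + 7 days = Jan 4, 2021.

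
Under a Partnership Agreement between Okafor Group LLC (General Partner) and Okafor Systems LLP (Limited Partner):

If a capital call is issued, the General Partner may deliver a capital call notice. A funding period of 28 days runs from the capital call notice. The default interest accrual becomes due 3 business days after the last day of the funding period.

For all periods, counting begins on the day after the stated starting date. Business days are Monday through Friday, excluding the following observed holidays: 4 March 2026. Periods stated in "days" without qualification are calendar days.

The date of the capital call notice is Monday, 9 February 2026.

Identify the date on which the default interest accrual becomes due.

Adding 28 calendar days to 9 February 2026 gives 9 March 2026, which is the last day of the funding period.
The date on which the default interest accrual becomes due: 3 business days after Monday, 9 March 2026, skipping weekends — Mar 10, Mar 11, Mar 12 — lands on Thursday, 12 March 2026.

12 March 2026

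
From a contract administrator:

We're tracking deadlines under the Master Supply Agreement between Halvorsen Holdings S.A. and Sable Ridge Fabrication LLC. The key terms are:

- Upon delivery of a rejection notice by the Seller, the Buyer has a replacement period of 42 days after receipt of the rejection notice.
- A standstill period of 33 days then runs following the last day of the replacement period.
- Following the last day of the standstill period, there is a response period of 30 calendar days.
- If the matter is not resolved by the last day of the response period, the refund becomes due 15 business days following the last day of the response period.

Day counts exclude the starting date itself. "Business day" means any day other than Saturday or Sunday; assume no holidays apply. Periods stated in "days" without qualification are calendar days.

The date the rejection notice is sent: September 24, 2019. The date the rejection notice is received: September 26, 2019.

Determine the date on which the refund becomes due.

January 30, 2020

The last day of the replacement period: September 26, 2019 + 42 days = November 7, 2019.
The last day of the standstill period: November 7, 2019 + 33 days = December 10, 2019.
The last day of the response period: 30 calendar days after December 10, 2019 is January 9, 2020.
The date on which the refund becomes due: counting 15 business days from Thursday, January 9, 2020 (Jan 10, Jan 13, Jan 14, Jan 15, …, Jan 28, Jan 29, Jan 30, skipping weekends) reaches Thursday, January 30, 2020.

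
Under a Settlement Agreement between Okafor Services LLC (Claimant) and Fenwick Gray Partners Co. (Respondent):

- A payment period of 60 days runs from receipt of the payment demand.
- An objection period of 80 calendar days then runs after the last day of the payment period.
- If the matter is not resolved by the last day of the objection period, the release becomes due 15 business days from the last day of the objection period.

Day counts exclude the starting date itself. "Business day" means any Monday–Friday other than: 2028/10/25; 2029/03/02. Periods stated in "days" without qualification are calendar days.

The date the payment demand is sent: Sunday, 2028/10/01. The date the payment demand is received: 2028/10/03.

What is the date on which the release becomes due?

The last day of the payment period: 60 calendar days after 2028/10/03 is 2028/12/02.
The last day of the objection period: 2028/12/02 + 80 days = 2029/02/20.
The date on which the release becomes due: 15 business days after Tuesday, 2029/02/20, skipping weekends and the listed holiday on Mar 2 — Feb 21, Feb 22, Feb 23, Feb 26, …, Mar 12, Mar 13, Mar 14 — lands on Wednesday, 2029/03/14.

2029/03/14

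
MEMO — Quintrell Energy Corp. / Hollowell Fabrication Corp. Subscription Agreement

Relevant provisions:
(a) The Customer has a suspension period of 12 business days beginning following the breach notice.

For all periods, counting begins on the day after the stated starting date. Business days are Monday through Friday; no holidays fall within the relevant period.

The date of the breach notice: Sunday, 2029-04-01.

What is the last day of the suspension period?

From Sunday, 2029-04-01, 12 business days (Apr 2, Apr 3, Apr 4, Apr 5, …, Apr 13, Apr 16, Apr 17, skipping weekends) brings us to Tuesday, 2029-04-17, which is the last day of the suspension period.

2029-04-17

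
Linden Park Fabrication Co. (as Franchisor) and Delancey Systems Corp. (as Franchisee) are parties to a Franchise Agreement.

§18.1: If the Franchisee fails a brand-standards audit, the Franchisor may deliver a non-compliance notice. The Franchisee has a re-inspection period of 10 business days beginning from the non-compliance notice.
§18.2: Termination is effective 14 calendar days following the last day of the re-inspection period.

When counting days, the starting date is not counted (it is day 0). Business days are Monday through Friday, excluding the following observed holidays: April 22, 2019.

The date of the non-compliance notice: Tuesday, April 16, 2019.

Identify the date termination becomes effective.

May 15, 2019

From Tuesday, April 16, 2019, 10 business days (Apr 17, Apr 18, Apr 19, Apr 23, Apr 24, Apr 25, Apr 26, Apr 29, Apr 30, May 1, skipping weekends and the listed holiday on Apr 22) brings us to Wednesday, May 1, 2019, which is the last day of the re-inspection period.
The date termination becomes effective: May 1, 2019 + 14 days = May 15, 2019.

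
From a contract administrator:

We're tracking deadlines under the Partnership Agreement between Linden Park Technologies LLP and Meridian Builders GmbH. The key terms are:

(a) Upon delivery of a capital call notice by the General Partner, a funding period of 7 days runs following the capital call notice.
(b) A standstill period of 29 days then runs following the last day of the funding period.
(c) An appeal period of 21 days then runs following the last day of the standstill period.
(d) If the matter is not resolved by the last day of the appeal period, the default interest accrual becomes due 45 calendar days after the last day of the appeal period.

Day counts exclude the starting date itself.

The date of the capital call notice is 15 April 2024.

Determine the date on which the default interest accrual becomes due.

26 July 2024

The last day of the funding period: 7 calendar days after 15 April 2024 is 22 April 2024.
The last day of the standstill period: 29 calendar days after 22 April 2024 is 21 May 2024.
Adding 21 calendar days to 21 May 2024 gives 11 June 2024, which is the last day of the appeal period.
The date on which the default interest accrual becomes due: 11 June 2024 + 45 days = 26 July 2024.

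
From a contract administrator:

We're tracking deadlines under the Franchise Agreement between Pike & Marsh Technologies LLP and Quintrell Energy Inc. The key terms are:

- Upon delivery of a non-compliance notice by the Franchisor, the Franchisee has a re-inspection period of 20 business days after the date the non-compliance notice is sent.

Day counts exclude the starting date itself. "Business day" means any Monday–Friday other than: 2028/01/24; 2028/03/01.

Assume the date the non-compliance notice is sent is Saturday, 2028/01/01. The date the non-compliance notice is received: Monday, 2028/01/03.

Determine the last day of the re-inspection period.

2028/01/31

The last day of the re-inspection period: 20 business days after Saturday, 2028/01/01, skipping weekends and the listed holiday on Jan 24 — Jan 3, Jan 4, Jan 5, Jan 6, …, Jan 27, Jan 28, Jan 31 — lands on Monday, 2028/01/31.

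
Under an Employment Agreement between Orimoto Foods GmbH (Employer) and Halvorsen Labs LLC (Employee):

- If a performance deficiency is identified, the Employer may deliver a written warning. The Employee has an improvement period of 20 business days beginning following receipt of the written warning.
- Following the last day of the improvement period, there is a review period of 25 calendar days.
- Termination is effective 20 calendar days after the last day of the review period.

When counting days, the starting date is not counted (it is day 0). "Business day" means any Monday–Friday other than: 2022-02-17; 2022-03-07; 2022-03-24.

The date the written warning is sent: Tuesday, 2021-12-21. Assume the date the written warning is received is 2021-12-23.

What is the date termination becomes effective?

The last day of the improvement period: 20 business days after Thursday, 2021-12-23, skipping weekends — Dec 24, Dec 27, Dec 28, Dec 29, …, Jan 18, Jan 19, Jan 20 — lands on Thursday, 2022-01-20.
Adding 25 calendar days to 2022-01-20 gives 2022-02-14, which is the last day of the review period.
The date termination becomes effective: 2022-02-14 + 20 days = 2022-03-06.

2022-03-06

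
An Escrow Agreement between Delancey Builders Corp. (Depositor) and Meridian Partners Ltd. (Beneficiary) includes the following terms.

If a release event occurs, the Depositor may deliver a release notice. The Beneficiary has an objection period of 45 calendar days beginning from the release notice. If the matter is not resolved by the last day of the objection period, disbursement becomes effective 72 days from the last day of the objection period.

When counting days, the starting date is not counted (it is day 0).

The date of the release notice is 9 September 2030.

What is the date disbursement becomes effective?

4 January 2031

The last day of the objection period: 45 calendar days after 9 September 2030 is 24 October 2030.
The date disbursement becomes effective: 72 calendar days after 24 October 2030 is 4 January 2031.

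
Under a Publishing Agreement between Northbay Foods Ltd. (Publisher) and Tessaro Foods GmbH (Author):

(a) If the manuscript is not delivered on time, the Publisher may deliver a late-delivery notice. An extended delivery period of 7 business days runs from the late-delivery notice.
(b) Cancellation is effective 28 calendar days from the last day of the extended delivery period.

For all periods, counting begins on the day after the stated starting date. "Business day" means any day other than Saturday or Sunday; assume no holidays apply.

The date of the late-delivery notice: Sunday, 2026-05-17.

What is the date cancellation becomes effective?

2026-06-23

From Sunday, 2026-05-17, 7 business days (May 18, May 19, May 20, May 21, May 22, May 25, May 26, skipping weekends) brings us to Tuesday, 2026-05-26, which is the last day of the extended delivery period.
The date cancellation becomes effective: 2026-05-26 + 28 days = 2026-06-23.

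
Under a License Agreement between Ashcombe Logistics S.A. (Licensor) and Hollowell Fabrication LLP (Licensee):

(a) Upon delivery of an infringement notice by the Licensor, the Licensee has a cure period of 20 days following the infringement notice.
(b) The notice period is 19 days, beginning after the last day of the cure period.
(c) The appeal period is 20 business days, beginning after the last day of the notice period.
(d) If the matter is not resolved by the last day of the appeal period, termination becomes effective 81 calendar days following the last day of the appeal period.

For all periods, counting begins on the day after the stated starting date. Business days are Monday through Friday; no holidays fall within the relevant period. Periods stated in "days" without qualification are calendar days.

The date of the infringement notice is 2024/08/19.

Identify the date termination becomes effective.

The last day of the cure period: 2024/08/19 + 20 days = 2024/09/08.
Adding 19 calendar days to 2024/09/08 gives 2024/09/27, which is the last day of the notice period.
The last day of the appeal period: counting 20 business days from Friday, 2024/09/27 (Sep 30, Oct 1, Oct 2, Oct 3, …, Oct 23, Oct 24, Oct 25, skipping weekends) reaches Friday, 2024/10/25.
The date termination becomes effective: 2024/10/25 + 81 days = 2025/01/14.

2025/01/14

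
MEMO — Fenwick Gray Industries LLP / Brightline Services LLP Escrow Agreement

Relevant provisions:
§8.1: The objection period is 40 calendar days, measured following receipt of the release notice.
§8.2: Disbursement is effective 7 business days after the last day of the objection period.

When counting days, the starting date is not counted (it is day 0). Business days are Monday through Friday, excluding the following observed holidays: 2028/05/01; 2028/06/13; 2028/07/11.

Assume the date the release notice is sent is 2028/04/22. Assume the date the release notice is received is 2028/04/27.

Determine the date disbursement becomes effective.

The last day of the objection period: 40 calendar days after 2028/04/27 is 2028/06/06.
The date disbursement becomes effective: counting 7 business days from Tuesday, 2028/06/06 (Jun 7, Jun 8, Jun 9, Jun 12, Jun 14, Jun 15, Jun 16, skipping weekends and the listed holiday on Jun 13) reaches Friday, 2028/06/16.

2028/06/16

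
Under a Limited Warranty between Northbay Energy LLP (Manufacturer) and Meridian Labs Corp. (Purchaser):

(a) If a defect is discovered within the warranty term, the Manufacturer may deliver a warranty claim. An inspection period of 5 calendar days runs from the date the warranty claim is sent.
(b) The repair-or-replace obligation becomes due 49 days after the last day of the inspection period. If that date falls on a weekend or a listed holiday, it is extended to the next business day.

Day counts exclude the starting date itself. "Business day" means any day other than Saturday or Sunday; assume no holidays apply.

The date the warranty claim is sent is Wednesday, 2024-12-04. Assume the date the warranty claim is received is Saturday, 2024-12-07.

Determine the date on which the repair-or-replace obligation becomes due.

2025-01-27

Adding 5 calendar days to 2024-12-04 gives 2024-12-09, which is the last day of the inspection period.
Adding 49 calendar days to 2024-12-09 gives 2025-01-27, which is the date on which the repair-or-replace obligation becomes due. 2025-01-27 is a Monday, so no roll-forward applies.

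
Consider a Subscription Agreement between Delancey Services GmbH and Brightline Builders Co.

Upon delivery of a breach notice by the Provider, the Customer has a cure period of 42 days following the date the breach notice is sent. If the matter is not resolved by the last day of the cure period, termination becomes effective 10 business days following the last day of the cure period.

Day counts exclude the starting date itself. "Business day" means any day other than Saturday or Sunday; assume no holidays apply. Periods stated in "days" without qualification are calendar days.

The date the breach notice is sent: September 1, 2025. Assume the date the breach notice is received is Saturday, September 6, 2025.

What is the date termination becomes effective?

Adding 42 calendar days to September 1, 2025 gives October 13, 2025, which is the last day of the cure period.
The date termination becomes effective: counting 10 business days from Monday, October 13, 2025 (Oct 14, Oct 15, Oct 16, Oct 17, Oct 20, Oct 21, Oct 22, Oct 23, Oct 24, Oct 27, skipping weekends) reaches Monday, October 27, 2025.

October 27, 2025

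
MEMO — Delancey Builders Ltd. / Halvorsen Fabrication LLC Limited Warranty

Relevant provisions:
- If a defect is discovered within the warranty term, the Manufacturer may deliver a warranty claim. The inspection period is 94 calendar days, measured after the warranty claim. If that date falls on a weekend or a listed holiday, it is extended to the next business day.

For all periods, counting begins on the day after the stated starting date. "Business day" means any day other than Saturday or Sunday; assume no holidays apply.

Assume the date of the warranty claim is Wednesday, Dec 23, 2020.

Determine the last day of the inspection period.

The last day of the inspection period: 94 calendar days after Dec 23, 2020 is Mar 27, 2021. That falls on a Saturday, so it rolls to the next business day, Monday, Mar 29, 2021.

Mar 29, 2021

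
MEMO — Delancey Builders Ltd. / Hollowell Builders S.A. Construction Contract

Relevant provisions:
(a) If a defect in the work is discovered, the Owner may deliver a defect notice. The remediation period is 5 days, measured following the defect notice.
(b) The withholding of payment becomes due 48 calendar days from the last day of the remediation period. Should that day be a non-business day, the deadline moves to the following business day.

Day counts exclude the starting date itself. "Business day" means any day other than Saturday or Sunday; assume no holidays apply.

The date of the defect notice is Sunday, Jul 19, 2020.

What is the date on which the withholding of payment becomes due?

Sep 10, 2020

Adding 5 calendar days to Jul 19, 2020 gives Jul 24, 2020, which is the last day of the remediation period.
The date on which the withholding of payment becomes due: 48 calendar days after Jul 24, 2020 is Sep 10, 2020. Sep 10, 2020 is a Thursday, so no roll-forward applies.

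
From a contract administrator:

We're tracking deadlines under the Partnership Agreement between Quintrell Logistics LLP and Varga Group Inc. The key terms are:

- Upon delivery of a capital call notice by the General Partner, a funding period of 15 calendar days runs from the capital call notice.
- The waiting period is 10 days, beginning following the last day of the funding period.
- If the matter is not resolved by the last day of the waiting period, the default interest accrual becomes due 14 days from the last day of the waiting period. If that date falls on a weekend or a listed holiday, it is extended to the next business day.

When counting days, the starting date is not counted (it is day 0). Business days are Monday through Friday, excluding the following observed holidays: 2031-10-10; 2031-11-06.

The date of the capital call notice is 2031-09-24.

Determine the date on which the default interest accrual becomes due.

The last day of the funding period: 15 calendar days after 2031-09-24 is 2031-10-09.
The last day of the waiting period: 10 calendar days after 2031-10-09 is 2031-10-19.
The date on which the default interest accrual becomes due: 14 calendar days after 2031-10-19 is 2031-11-02. That falls on a Sunday, so it rolls to the next business day, Monday, 2031-11-03.

2031-11-03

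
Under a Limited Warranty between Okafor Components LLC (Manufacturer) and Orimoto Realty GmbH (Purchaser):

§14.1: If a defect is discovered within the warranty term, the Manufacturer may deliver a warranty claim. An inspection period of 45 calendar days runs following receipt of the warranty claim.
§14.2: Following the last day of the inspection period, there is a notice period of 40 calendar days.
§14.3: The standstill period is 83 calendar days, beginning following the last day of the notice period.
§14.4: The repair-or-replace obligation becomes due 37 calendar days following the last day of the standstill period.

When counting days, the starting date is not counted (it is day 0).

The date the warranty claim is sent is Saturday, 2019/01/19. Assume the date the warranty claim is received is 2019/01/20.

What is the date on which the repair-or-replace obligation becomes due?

2019/08/13

The last day of the inspection period: 45 calendar days after 2019/01/20 is 2019/03/06.
The last day of the notice period: 2019/03/06 + 40 days = 2019/04/15.
Adding 83 calendar days to 2019/04/15 gives 2019/07/07, which is the last day of the standstill period.
Adding 37 calendar days to 2019/07/07 gives 2019/08/13, which is the date on which the repair-or-replace obligation becomes due.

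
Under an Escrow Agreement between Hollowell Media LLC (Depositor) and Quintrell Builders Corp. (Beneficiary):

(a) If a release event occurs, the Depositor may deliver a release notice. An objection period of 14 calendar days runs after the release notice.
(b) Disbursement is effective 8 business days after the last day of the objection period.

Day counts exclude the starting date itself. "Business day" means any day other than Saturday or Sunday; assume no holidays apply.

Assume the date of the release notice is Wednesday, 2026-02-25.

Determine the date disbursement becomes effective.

The last day of the objection period: 2026-02-25 + 14 days = 2026-03-11.
From Wednesday, 2026-03-11, 8 business days (Mar 12, Mar 13, Mar 16, Mar 17, Mar 18, Mar 19, Mar 20, Mar 23, skipping weekends) brings us to Monday, 2026-03-23, which is the date disbursement becomes effective.

2026-03-23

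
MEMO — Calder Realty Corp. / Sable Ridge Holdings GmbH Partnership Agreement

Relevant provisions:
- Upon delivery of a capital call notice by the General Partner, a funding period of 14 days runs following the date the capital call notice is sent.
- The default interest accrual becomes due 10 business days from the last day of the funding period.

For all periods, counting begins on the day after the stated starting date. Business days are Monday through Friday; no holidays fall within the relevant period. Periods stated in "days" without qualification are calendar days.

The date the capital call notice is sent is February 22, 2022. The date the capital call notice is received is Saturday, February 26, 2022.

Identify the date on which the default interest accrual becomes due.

March 22, 2022

The last day of the funding period: 14 calendar days after February 22, 2022 is March 8, 2022.
From Tuesday, March 8, 2022, 10 business days (Mar 9, Mar 10, Mar 11, Mar 14, Mar 15, Mar 16, Mar 17, Mar 18, Mar 21, Mar 22, skipping weekends) brings us to Tuesday, March 22, 2022, which is the date on which the default interest accrual becomes due.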